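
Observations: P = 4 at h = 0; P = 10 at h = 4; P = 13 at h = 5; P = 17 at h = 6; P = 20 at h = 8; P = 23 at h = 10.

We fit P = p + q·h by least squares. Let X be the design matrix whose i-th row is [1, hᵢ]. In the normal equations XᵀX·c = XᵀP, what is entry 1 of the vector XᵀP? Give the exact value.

Entry 1 ↔ basis 1, so (XᵀP)_{1} = Σᵢ Pᵢ = (1)·(4) + (1)·(10) + (1)·(13) + (1)·(17) + (1)·(20) + (1)·(23) = 87.

87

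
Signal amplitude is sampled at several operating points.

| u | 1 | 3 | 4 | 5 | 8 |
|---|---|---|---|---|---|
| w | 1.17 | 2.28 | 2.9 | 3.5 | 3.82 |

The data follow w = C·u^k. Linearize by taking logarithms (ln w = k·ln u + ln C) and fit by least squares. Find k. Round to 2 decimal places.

k = 0.60

Linearized form: ln w = k·ln u + ln C. From the 5 transformed points,
AᵀA = [[10.0431, 6.1738]; [6.1738, 5]], rhs = [7.1847, 4.6389]ᵀ  (here Σln u = 6.1738, Σ(ln u)² = 10.0431, Σln w = 4.6389, Σln u·ln w = 7.1847).
Solving (det = 12.1000): k = 0.60196, ln C = 0.18450.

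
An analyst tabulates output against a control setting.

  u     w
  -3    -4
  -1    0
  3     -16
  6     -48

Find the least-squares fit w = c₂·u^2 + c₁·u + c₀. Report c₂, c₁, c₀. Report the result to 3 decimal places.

The normal equations are: 1459·c₂ + 215·c₁ + 55·c₀ = -1908;  215·c₂ + 55·c₁ + 5·c₀ = -324;  55·c₂ + 5·c₁ + 4·c₀ = -68.
(Σu^2·u^2 = 1459, Σu^2·u = 215, Σu^2 = 55, Σu·u = 55, Σu = 5, Σ1 = 4, Σu^2·w = -1908, Σu·w = -324, Σw = -68.)
Row-reducing yields c₂ = -32/33, c₁ = -4276/2145, c₀ = -168/143.

c₂ = -0.970, c₁ = -1.993, c₀ = -1.175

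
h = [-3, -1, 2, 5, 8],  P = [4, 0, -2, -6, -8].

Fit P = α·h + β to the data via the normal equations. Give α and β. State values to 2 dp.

Forming AᵀA = [[103, 11]; [11, 5]] and AᵀP = [-110, -12]ᵀ gives AᵀA·[α, β]ᵀ = AᵀP.
Determinant 103·5 − 11² = 394.
α = ((-110)·5 − 11·(-12))/394 = -209/197; β = (103·(-12) − 11·(-110))/394 = -13/197.

α = -1.06, β = -0.07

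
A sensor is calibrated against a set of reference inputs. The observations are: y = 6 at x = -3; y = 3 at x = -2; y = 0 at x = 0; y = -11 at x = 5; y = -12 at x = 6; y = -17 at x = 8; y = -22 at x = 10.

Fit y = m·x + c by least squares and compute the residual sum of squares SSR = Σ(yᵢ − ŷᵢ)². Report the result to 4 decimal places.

SSR = 2.1954

Setting ∂/∂m … = 0 gives: 238·m + 24·c = -507;  24·m + 7·c = -53.
(Σx·x = 238, Σx = 24, Σ1 = 7, Σx·y = -507, Σy = -53.)
Eliminating c: 7·(row 1) − 24·(row 2) gives 1090·m = 7·(-507) − 24·(-53) = -2277, so m = -2277/1090.
Then c = ((-53) − 24·(-2277/1090))/7 = -223/545.
Residuals: 31/218, -419/545, 223/545, -159/1090, 514/545, 66/545, -382/545; SSR = 2393/1090.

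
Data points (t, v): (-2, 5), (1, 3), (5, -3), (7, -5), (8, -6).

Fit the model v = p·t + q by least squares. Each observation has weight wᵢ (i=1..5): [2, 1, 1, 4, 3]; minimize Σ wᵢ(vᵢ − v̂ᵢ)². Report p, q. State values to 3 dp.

p = -1.138, q = 3.041

MᵀWM·[p, q]ᵀ = MᵀWv reads: 422·p + 54·q = -316;  54·p + 11·q = -28.
Eliminating q: 11·(row 1) − 54·(row 2) gives 1726·p = 11·(-316) − 54·(-28) = -1964, so p = -982/863.
Then q = ((-28) − 54·(-982/863))/11 = 2624/863.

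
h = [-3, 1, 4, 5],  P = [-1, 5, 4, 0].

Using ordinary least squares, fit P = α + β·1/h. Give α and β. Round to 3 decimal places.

Sums needed: Σ1 = 4, Σ1/h = 67/60, Σ1/h·1/h = 4369/3600.
And ΣP = 8, Σ1/h·P = 19/3.
Eliminating β: (4369/3600)·(row 1) − (67/60)·(row 2) gives (1443/400)·α = (4369/3600)·8 − (67/60)·(19/3) = 791/300, so α = 3164/4329.
Then β = ((19/3) − (67/60)·(3164/4329))/(4369/3600) = 6560/1443.

α = 0.731, β = 4.546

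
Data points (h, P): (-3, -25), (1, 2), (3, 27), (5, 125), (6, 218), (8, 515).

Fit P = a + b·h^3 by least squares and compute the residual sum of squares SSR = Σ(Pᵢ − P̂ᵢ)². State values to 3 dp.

Normal-equation sums: Σ1 = 6, Σh^3 = 854, Σh^3·h^3 = 325884.
Right-hand side: ΣP = 862, Σh^3·P = 327799.
MᵀM·[a, b]ᵀ = MᵀP becomes [[6, 854]; [854, 325884]]·[a, b]ᵀ = [862, 327799]ᵀ.
Determinant 6·325884 − 854² = 1225988.
a = (862·325884 − 854·327799)/1225988 = 485831/612994; b = (6·327799 − 854·862)/1225988 = 615323/612994.
Residuals: 401520/306497, 62417/306497, -274357/306497, -388478/306497, 237093/612994, 160703/612994; SSR = 2687209/612994.

SSR = 4.384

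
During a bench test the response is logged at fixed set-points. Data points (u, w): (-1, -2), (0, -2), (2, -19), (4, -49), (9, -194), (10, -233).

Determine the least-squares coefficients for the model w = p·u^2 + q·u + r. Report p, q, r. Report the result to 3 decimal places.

p = -1.920, q = -3.842, r = -3.155

From the data, Σu^2·u^2 = 16834, Σu^2·u = 1800, Σu^2 = 202, Σu·u = 202, Σu = 24, Σ1 = 6.
Right-hand side: Σu^2·w = -39876, Σu·w = -4308, Σw = -499.
Normal equations: [[16834, 1800, 202]; [1800, 202, 24]; [202, 24, 6]]·[p, q, r]ᵀ = [-39876, -4308, -499]ᵀ.
Row-reducing yields p = -228881/119204, q = -114504/29801, r = -376075/119204.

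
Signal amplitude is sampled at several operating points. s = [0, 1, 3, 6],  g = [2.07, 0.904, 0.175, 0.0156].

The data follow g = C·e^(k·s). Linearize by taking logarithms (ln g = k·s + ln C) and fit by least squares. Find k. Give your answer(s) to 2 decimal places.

Let Y = ln g. Fitting Y = k·s + ln C by least squares:
Σs = 10.0000, Σ(s)² = 46.0000, Σln g = -5.2768, Σs·ln g = -30.2927.
Equations: 46.0000·k + 10.0000·ln C = -30.2927;  10.0000·k + 4·ln C = -5.2768.
Δ = 46.0000·4 − (10.0000)² = 84.0000; k = (-30.2927·4 − 10.0000·-5.2768)/84.0000 = -0.81432, ln C = (46.0000·-5.2768 − 10.0000·-30.2927)/84.0000 = 0.71659.

k = -0.81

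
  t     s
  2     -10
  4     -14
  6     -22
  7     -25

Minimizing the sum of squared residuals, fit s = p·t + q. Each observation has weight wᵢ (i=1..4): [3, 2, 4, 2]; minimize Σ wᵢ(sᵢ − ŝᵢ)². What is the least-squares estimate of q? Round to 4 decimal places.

Sums needed: Σwᵢ·t·t = 286, Σwᵢ·t = 52, Σwᵢ·1 = 11.
Right-hand side: Σwᵢ·t·s = -1050, Σwᵢ·s = -196.
XᵀWX·[p, q]ᵀ = XᵀWs becomes [[286, 52]; [52, 11]]·[p, q]ᵀ = [-1050, -196]ᵀ.
Eliminating q: 11·(row 1) − 52·(row 2) gives 442·p = 11·(-1050) − 52·(-196) = -1358, so p = -679/221.
Then q = ((-196) − 52·(-679/221))/11 = -56/17.

q = -3.2941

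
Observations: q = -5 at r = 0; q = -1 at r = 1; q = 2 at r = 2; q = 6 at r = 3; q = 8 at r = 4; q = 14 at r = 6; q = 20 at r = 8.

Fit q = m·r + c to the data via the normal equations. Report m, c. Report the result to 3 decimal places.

From the data, Σr·r = 130, Σr = 24, Σ1 = 7.
Moment sums: Σr·q = 297, Σq = 44.
XᵀX·[m, c]ᵀ = Xᵀq becomes [[130, 24]; [24, 7]]·[m, c]ᵀ = [297, 44]ᵀ.
Eliminating c: 7·(row 1) − 24·(row 2) gives 334·m = 7·297 − 24·44 = 1023, so m = 1023/334.
Then c = (44 − 24·(1023/334))/7 = -704/167.

m = 3.063, c = -4.216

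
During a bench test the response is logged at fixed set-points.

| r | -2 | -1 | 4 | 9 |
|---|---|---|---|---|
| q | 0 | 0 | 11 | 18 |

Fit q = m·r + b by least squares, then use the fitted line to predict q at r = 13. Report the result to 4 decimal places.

With design matrix M, MᵀM = [[102, 10]; [10, 4]] and Mᵀq = [206, 29]ᵀ.
Eliminating b: 4·(row 1) − 10·(row 2) gives 308·m = 4·206 − 10·29 = 534, so m = 267/154.
Then b = (29 − 10·(267/154))/4 = 449/154.
At r = 13: q̂ = (267/154)·(13) + (449/154)·(1) = 280/11.

q̂ = 25.4545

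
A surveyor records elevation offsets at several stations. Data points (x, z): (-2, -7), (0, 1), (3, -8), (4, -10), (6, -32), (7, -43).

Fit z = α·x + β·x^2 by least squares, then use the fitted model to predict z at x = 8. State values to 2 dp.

ẑ = -58.21

Compute the Gram sums: Σx·x = 114, Σx·x^2 = 642, Σx^2·x^2 = 4050.
And Σx·z = -543, Σx^2·z = -3519.
AᵀA·[α, β]ᵀ = Aᵀz becomes [[114, 642]; [642, 4050]]·[α, β]ᵀ = [-543, -3519]ᵀ.
Determinant 114·4050 − 642² = 49536.
α = ((-543)·4050 − 642·(-3519))/49536 = 417/344; β = (114·(-3519) − 642·(-543))/49536 = -365/344.
At x = 8: ẑ = (417/344)·(8) + (-365/344)·(64) = -2503/43.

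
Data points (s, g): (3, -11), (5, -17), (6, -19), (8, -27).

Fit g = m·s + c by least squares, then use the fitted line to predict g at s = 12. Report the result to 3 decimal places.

AᵀA·[m, c]ᵀ = Aᵀg reads: 134·m + 22·c = -448;  22·m + 4·c = -74.
Determinant 134·4 − 22² = 52.
m = ((-448)·4 − 22·(-74))/52 = -41/13; c = (134·(-74) − 22·(-448))/52 = -15/13.
At s = 12: ĝ = (-41/13)·(12) + (-15/13)·(1) = -39.

ĝ = -39.000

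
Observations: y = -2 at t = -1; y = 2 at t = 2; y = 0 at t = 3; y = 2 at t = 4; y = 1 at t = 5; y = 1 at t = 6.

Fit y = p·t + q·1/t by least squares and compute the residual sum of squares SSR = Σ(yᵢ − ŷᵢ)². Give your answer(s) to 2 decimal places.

The normal equations are: 91·p + 6·q = 25;  6·p + (5369/3600)·q = 58/15.
(Σt·t = 91, Σt·1/t = 6, Σ1/t·1/t = 5369/3600, Σt·y = 25, Σ1/t·y = 58/15.)
Determinant 91·(5369/3600) − 6² = 358979/3600.
p = (25·(5369/3600) − 6·(58/15))/(358979/3600) = 50705/358979; q = (91·(58/15) − 6·25)/(358979/3600) = 726720/358979.
Residuals: 59467/358979, 253188/358979, -394355/358979, 333458/358979, -39890/358979, -66371/358979; SSR = 948097/358979.

SSR = 2.64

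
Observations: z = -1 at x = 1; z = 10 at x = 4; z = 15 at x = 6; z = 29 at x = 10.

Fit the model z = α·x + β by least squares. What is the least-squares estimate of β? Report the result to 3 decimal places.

The normal system MᵀM·[α, β]ᵀ = Mᵀz is [[153, 21]; [21, 4]]·[α, β]ᵀ = [419, 53]ᵀ.
Δ = 153·4 − 21² = 171.
α = (419·4 − 21·53)/171 = 563/171; β = (153·53 − 21·419)/171 = -230/57.

β = -4.035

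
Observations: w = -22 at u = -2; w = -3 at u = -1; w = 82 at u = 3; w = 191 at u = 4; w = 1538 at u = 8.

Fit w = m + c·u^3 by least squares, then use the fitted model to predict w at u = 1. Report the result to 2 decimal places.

ŵ = 3.50

Forming AᵀA = [[5, 594]; [594, 267034]] and Aᵀw = [1786, 802073]ᵀ gives AᵀA·[m, c]ᵀ = Aᵀw.
Determinant 5·267034 − 594² = 982334.
m = (1786·267034 − 594·802073)/982334 = 245681/491167; c = (5·802073 − 594·1786)/982334 = 2949481/982334.
At u = 1: ŵ = (245681/491167)·(1) + (2949481/982334)·(1) = 3440843/982334.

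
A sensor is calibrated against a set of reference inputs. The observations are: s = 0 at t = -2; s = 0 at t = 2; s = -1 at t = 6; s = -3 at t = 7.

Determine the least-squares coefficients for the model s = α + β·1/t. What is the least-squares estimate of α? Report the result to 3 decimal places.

The normal equations are: 4·α + (13/42)·β = -4;  (13/42)·α + (967/1764)·β = -25/42.
Eliminating β: (967/1764)·(row 1) − (13/42)·(row 2) gives (411/196)·α = (967/1764)·(-4) − (13/42)·(-25/42) = -1181/588, so α = -1181/1233.
Then β = ((-25/42) − (13/42)·(-1181/1233))/(967/1764) = -224/411.

α = -0.958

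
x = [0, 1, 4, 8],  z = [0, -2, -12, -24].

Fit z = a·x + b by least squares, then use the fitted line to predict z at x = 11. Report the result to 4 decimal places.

ẑ = -33.2000

With design matrix M, MᵀM = [[81, 13]; [13, 4]] and Mᵀz = [-242, -38]ᵀ.
Determinant 81·4 − 13² = 155.
a = ((-242)·4 − 13·(-38))/155 = -474/155; b = (81·(-38) − 13·(-242))/155 = 68/155.
At x = 11: ẑ = (-474/155)·(11) + (68/155)·(1) = -166/5.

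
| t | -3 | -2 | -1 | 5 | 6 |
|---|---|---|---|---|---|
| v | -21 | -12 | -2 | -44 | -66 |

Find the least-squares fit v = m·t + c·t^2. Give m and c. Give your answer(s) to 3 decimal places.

Entries of XᵀX: Σt·t = 75, Σt·t^2 = 305, Σt^2·t^2 = 2019.
And Σt·v = -527, Σt^2·v = -3715.
Determinant 75·2019 − 305² = 58400.
m = ((-527)·2019 − 305·(-3715))/58400 = 34531/29200; c = (75·(-3715) − 305·(-527))/58400 = -11789/5840.

m = 1.183, c = -2.019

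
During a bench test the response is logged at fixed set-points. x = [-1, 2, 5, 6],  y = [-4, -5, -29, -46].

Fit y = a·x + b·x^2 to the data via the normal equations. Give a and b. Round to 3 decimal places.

a = 1.384, b = -1.489

From the data, Σx·x = 66, Σx·x^2 = 348, Σx^2·x^2 = 1938.
For Mᵀy: Σx·y = -427, Σx^2·y = -2405.
Determinant 66·1938 − 348² = 6804.
a = ((-427)·1938 − 348·(-2405))/6804 = 523/378; b = (66·(-2405) − 348·(-427))/6804 = -563/378.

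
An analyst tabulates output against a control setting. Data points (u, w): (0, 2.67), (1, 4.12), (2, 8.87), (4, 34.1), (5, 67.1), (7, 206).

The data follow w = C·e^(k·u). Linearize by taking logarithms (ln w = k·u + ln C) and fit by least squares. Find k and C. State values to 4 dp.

Linearized form: ln w = k·u + ln C. From the 6 transformed points,
XᵀX = [[95.0000, 19.0000]; [19.0000, 6]], rhs = [78.2244, 17.6440]ᵀ  (here Σu = 19.0000, Σ(u)² = 95.0000, Σln w = 17.6440, Σu·ln w = 78.2244).
Δ = 95.0000·6 − (19.0000)² = 209.0000; k = (78.2244·6 − 19.0000·17.6440)/209.0000 = 0.64168, ln C = (95.0000·17.6440 − 19.0000·78.2244)/209.0000 = 0.90867, so C = exp(0.90867) = 2.48102.

k = 0.6417, C = 2.4810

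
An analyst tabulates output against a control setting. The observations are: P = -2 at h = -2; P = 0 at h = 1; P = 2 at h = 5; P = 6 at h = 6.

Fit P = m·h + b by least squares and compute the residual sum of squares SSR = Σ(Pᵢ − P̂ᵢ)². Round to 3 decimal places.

Normal-equation sums: Σh·h = 66, Σh = 10, Σ1 = 4.
Right-hand side: Σh·P = 50, ΣP = 6.
Eliminating b: 4·(row 1) − 10·(row 2) gives 164·m = 4·50 − 10·6 = 140, so m = 35/41.
Then b = (6 − 10·(35/41))/4 = -26/41.
Residuals: 14/41, -9/41, -67/41, 62/41; SSR = 210/41.

SSR = 5.122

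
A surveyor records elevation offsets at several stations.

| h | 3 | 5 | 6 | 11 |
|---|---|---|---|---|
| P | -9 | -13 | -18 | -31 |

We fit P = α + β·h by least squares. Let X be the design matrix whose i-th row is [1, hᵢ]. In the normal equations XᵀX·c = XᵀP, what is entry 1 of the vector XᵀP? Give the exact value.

-71

Entry 1 ↔ basis 1, so (XᵀP)_{1} = Σᵢ Pᵢ = (1)·(-9) + (1)·(-13) + (1)·(-18) + (1)·(-31) = -71.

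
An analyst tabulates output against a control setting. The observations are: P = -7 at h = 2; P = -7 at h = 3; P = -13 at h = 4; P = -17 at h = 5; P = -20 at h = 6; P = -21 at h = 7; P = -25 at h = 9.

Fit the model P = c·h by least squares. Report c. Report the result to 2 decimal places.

c = -3.02

From the data, Σh·h = 220.
For MᵀP: Σh·P = -664.
c = (-664)/220 = -3.01818.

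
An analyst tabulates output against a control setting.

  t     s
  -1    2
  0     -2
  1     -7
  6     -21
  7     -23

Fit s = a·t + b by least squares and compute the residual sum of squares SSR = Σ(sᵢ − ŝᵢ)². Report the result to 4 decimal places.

SSR = 4.9286

Forming XᵀX = [[87, 13]; [13, 5]] and Xᵀs = [-296, -51]ᵀ gives XᵀX·[a, b]ᵀ = Xᵀs.
Eliminating b: 5·(row 1) − 13·(row 2) gives 266·a = 5·(-296) − 13·(-51) = -817, so a = -43/14.
Then b = ((-51) − 13·(-43/14))/5 = -31/14.
Residuals: 8/7, 3/14, -12/7, -5/14, 5/7; SSR = 69/14.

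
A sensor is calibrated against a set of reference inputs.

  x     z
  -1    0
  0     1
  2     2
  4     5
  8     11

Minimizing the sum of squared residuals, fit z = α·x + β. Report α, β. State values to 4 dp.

α = 1.2227, β = 0.6211

AᵀA·[α, β]ᵀ = Aᵀz reads: 85·α + 13·β = 112;  13·α + 5·β = 19.
Δ = 85·5 − 13² = 256.
α = (112·5 − 13·19)/256 = 313/256; β = (85·19 − 13·112)/256 = 159/256.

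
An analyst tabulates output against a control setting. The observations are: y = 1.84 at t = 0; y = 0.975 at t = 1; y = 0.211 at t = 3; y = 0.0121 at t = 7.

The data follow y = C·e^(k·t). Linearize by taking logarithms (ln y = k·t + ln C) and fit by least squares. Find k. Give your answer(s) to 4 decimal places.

With ln yᵢ as the transformed response and tᵢ as the regressor:
Sums: Σt = 11.0000, Σ(t)² = 59.0000, Σln y = -5.3860, Σt·ln y = -35.5949.
Normal system: [[59.0000, 11.0000]; [11.0000, 4]]·[k, ln C]ᵀ = [-35.5949, -5.3860]ᵀ.
Solving (det = 115.0000): k = -0.72290, ln C = 0.64147.

k = -0.7229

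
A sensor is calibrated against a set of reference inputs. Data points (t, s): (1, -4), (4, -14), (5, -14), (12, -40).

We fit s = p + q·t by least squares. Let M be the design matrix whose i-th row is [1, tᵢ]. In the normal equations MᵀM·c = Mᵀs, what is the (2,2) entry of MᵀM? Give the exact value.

Row 2 ↔ basis t, column 2 ↔ basis t, so (MᵀM)_{2,2} = Σᵢ (t)·(t) = (1)·(1) + (4)·(4) + (5)·(5) + (12)·(12) = 186.

186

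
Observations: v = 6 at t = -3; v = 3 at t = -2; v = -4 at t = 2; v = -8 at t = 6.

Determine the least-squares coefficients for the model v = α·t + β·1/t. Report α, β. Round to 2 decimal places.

Normal-equation sums: Σt·t = 53, Σt·1/t = 4, Σ1/t·1/t = 23/36.
Right-hand side: Σt·v = -80, Σ1/t·v = -41/6.
det = 53·(23/36) − 4² = 643/36.
α = ((-80)·(23/36) − 4·(-41/6))/(643/36) = -856/643; β = (53·(-41/6) − 4·(-80))/(643/36) = -1518/643.

α = -1.33, β = -2.36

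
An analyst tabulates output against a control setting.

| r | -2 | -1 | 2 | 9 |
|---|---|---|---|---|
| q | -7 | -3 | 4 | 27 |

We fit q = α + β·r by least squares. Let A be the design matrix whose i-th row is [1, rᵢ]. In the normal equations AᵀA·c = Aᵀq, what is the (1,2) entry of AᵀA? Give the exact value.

Row 1 ↔ basis 1, column 2 ↔ basis r, so (AᵀA)_{1,2} = Σᵢ r = (1)·(-2) + (1)·(-1) + (1)·(2) + (1)·(9) = 8.

8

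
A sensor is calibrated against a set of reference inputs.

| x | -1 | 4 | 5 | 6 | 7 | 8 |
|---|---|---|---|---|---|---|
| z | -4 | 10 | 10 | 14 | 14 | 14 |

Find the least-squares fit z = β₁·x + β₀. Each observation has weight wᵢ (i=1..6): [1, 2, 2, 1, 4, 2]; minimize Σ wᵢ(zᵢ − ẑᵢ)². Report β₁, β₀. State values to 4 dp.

β₁ = 1.9710, β₀ = 0.1620

The normal equations are: 443·β₁ + 67·β₀ = 884;  67·β₁ + 12·β₀ = 134.
det = 443·12 − 67² = 827.
β₁ = (884·12 − 67·134)/827 = 1630/827; β₀ = (443·134 − 67·884)/827 = 134/827.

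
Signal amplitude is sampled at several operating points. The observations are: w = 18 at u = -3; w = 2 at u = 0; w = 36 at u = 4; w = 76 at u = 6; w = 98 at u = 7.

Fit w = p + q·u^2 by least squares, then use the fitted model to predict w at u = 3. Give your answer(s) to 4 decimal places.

Sums needed: Σ1 = 5, Σu^2 = 110, Σu^2·u^2 = 4034.
For Aᵀw: Σw = 230, Σu^2·w = 8276.
Normal equations: [[5, 110]; [110, 4034]]·[p, q]ᵀ = [230, 8276]ᵀ.
Δ = 5·4034 − 110² = 8070.
p = (230·4034 − 110·8276)/8070 = 582/269; q = (5·8276 − 110·230)/8070 = 536/269.
At u = 3: ŵ = (582/269)·(1) + (536/269)·(9) = 5406/269.

ŵ = 20.0967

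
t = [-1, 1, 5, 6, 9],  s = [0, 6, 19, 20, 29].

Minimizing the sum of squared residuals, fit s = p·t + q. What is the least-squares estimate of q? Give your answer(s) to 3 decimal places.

With design matrix X, XᵀX = [[144, 20]; [20, 5]] and Xᵀs = [482, 74]ᵀ.
det = 144·5 − 20² = 320.
p = (482·5 − 20·74)/320 = 93/32; q = (144·74 − 20·482)/320 = 127/40.

q = 3.175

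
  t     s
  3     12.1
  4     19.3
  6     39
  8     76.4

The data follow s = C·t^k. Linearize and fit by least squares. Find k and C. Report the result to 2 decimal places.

Taking logs, ln s = k·ln t + ln C, so regress ln s on ln t.
Σln t = 6.3561, Σ(ln t)² = 10.6632, Σln s = 13.4529, Σln t·ln s = 22.4233.
Equations: 10.6632·k + 6.3561·ln C = 22.4233;  6.3561·k + 4·ln C = 13.4529.
Slope k = (n·Σln t·ln s − Σln t·Σln s)/(n·Σ(ln t)² − (Σln t)²) = (4·22.4233 − 6.3561·13.4529)/2.2529 = 1.85780; ln C = (Σln s − k·Σln t)/n = 0.41112, so C = exp(0.41112) = 1.50851.

k = 1.86, C = 1.51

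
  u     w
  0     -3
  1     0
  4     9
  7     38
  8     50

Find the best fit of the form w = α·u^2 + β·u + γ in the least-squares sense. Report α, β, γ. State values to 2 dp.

Normal-equation sums: Σu^2·u^2 = 6754, Σu^2·u = 920, Σu^2 = 130, Σu·u = 130, Σu = 20, Σ1 = 5.
And Σu^2·w = 5206, Σu·w = 702, Σw = 94.
Row-reducing yields α = 77/87, β = -1219/2175, γ = -1428/725.

α = 0.89, β = -0.56, γ = -1.97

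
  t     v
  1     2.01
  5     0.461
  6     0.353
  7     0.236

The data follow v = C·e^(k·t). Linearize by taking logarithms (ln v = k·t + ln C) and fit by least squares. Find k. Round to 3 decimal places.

k = -0.355

With ln vᵢ as the transformed response and tᵢ as the regressor:
Σt = 19.0000, Σ(t)² = 111.0000, Σln v = -2.5614, Σt·ln v = -19.5288.
Equations: 111.0000·k + 19.0000·ln C = -19.5288;  19.0000·k + 4·ln C = -2.5614.
Δ = 111.0000·4 − (19.0000)² = 83.0000; k = (-19.5288·4 − 19.0000·-2.5614)/83.0000 = -0.35480, ln C = (111.0000·-2.5614 − 19.0000·-19.5288)/83.0000 = 1.04493.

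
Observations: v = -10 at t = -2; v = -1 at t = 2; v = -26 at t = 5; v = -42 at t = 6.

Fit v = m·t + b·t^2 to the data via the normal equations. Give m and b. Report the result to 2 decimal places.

m = 2.24, b = -1.52

Compute the Gram sums: Σt·t = 69, Σt·t^2 = 341, Σt^2·t^2 = 1953.
Moment sums: Σt·v = -364, Σt^2·v = -2206.
Δ = 69·1953 − 341² = 18476.
m = ((-364)·1953 − 341·(-2206))/18476 = 667/298; b = (69·(-2206) − 341·(-364))/18476 = -14045/9238.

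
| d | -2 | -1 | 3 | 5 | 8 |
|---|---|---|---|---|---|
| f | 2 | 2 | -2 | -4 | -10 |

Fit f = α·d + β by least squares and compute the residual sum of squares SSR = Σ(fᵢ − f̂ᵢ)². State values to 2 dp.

SSR = 4.86

The normal equations are: 103·α + 13·β = -112;  13·α + 5·β = -12.
det = 103·5 − 13² = 346.
α = ((-112)·5 − 13·(-12))/346 = -202/173; β = (103·(-12) − 13·(-112))/346 = 110/173.
Residuals: -168/173, 34/173, 150/173, 208/173, -224/173; SSR = 840/173.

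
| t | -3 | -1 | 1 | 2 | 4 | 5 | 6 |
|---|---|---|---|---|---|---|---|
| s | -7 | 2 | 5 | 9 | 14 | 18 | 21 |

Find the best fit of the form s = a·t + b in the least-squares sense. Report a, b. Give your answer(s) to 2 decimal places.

a = 2.97, b = 2.92

Sums needed: Σt·t = 92, Σt = 14, Σ1 = 7.
And Σt·s = 314, Σs = 62.
Δ = 92·7 − 14² = 448.
a = (314·7 − 14·62)/448 = 95/32; b = (92·62 − 14·314)/448 = 327/112.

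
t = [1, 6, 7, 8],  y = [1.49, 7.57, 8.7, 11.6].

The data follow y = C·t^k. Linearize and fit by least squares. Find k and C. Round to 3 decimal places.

Let Y = ln y. Fitting Y = k·ln t + ln C by least squares:
Over the data: Σln t = 5.8171, Σ(ln t)² = 11.3210, Σln y = 7.0373, Σln t·ln y = 12.9332.
Normal system: [[11.3210, 5.8171]; [5.8171, 4]]·[k, ln C]ᵀ = [12.9332, 7.0373]ᵀ.
Δ = 11.3210·4 − (5.8171)² = 11.4454; k = (12.9332·4 − 5.8171·7.0373)/11.4454 = 0.94327, ln C = (11.3210·7.0373 − 5.8171·12.9332)/11.4454 = 0.38754, so C = exp(0.38754) = 1.47336.

k = 0.943, C = 1.473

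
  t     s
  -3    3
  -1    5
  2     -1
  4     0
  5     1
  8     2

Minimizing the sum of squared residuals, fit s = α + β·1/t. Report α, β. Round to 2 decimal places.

With design matrix X, XᵀX = [[6, -31/120]; [-31/120, 21301/14400]] and Xᵀs = [10, -121/20]ᵀ.
Determinant 6·(21301/14400) − (-31/120)² = 25369/2880.
α = (10·(21301/14400) − (-31/120)·(-121/20))/(25369/2880) = 190504/126845; β = (6·(-121/20) − (-31/120)·10)/(25369/2880) = -97104/25369.

α = 1.50, β = -3.83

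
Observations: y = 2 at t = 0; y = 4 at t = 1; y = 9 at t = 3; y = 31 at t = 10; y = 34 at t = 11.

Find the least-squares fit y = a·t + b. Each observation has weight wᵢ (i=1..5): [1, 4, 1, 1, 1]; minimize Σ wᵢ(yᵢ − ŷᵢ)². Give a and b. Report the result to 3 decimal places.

The normal system XᵀWX·[a, b]ᵀ = XᵀWy is [[234, 28]; [28, 8]]·[a, b]ᵀ = [727, 92]ᵀ.
Δ = 234·8 − 28² = 1088.
a = (727·8 − 28·92)/1088 = 405/136; b = (234·92 − 28·727)/1088 = 293/272.

a = 2.978, b = 1.077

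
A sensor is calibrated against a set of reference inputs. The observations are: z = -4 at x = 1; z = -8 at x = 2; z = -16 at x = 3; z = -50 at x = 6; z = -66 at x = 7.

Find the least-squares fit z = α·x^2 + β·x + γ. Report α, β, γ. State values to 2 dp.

α = -1.11, β = -1.46, γ = -1.20

Entries of MᵀM: Σx^2·x^2 = 3795, Σx^2·x = 595, Σx^2 = 99, Σx·x = 99, Σx = 19, Σ1 = 5.
Right-hand side: Σx^2·z = -5214, Σx·z = -830, Σz = -144.
Inverting the 3×3 Gram matrix, [α, β, γ]ᵀ = [-226/203, -297/203, -243/203]ᵀ.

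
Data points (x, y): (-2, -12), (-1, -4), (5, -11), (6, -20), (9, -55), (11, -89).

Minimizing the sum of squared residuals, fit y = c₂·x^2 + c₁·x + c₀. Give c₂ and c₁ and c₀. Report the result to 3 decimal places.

From the data, Σx^2·x^2 = 23140, Σx^2·x = 2392, Σx^2 = 268, Σx·x = 268, Σx = 28, Σ1 = 6.
For Aᵀy: Σx^2·y = -16271, Σx·y = -1621, Σy = -191.
Normal equations: [[23140, 2392, 268]; [2392, 268, 28]; [268, 28, 6]]·[c₂, c₁, c₀]ᵀ = [-16271, -1621, -191]ᵀ.
Inverting the 3×3 Gram matrix, [c₂, c₁, c₀]ᵀ = [-172591/173460, 512737/173460, -34253/28910]ᵀ.

c₂ = -0.995, c₁ = 2.956, c₀ = -1.185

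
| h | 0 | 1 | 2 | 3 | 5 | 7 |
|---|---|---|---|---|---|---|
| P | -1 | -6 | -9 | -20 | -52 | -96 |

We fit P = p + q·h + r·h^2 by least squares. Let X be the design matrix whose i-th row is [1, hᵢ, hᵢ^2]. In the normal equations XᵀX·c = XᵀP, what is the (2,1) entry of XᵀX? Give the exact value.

18

Row 2 ↔ basis h, column 1 ↔ basis 1, so (XᵀX)_{2,1} = Σᵢ h = (0)·(1) + (1)·(1) + (2)·(1) + (3)·(1) + (5)·(1) + (7)·(1) = 18.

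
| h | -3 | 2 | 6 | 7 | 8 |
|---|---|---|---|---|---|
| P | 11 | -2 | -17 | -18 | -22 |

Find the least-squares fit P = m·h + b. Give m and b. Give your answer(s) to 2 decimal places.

Sums needed: Σh·h = 162, Σh = 20, Σ1 = 5.
Moment sums: Σh·P = -441, ΣP = -48.
So MᵀM·[m, b]ᵀ = MᵀP: [[162, 20]; [20, 5]]·[m, b]ᵀ = [-441, -48]ᵀ.
det = 162·5 − 20² = 410.
m = ((-441)·5 − 20·(-48))/410 = -249/82; b = (162·(-48) − 20·(-441))/410 = 522/205.

m = -3.04, b = 2.55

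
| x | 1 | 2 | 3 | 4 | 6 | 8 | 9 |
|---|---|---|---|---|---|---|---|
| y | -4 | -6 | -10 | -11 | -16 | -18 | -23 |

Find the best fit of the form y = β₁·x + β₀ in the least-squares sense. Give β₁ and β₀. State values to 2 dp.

The normal system MᵀM·[β₁, β₀]ᵀ = Mᵀy is [[211, 33]; [33, 7]]·[β₁, β₀]ᵀ = [-537, -88]ᵀ.
Δ = 211·7 − 33² = 388.
β₁ = ((-537)·7 − 33·(-88))/388 = -855/388; β₀ = (211·(-88) − 33·(-537))/388 = -847/388.

β₁ = -2.20, β₀ = -2.18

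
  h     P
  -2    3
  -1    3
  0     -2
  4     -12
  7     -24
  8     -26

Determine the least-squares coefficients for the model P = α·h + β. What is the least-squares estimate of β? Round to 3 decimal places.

From the data, Σh·h = 134, Σh = 16, Σ1 = 6.
For MᵀP: Σh·P = -433, ΣP = -58.
Determinant 134·6 − 16² = 548.
α = ((-433)·6 − 16·(-58))/548 = -835/274; β = (134·(-58) − 16·(-433))/548 = -211/137.

β = -1.540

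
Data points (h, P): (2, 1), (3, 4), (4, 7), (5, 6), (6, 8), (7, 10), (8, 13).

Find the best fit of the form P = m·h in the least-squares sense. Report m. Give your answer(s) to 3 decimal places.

Sums needed: Σh·h = 203.
For AᵀP: Σh·P = 294.
AᵀA·[m]ᵀ = AᵀP becomes [[203]]·[m]ᵀ = [294]ᵀ.
Hence m = 294 / 203 ≈ 1.44828.

m = 1.448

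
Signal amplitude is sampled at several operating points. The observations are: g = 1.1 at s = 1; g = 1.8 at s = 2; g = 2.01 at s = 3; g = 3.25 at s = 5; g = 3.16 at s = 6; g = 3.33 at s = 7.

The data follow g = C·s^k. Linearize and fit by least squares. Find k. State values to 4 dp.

Let Y = ln g. Fitting Y = k·ln s + ln C by least squares:
XᵀX = [[11.2747, 7.1389]; [7.1389, 6]], rhs = [7.4738, 4.9134]ᵀ  (here Σln s = 7.1389, Σ(ln s)² = 11.2747, Σln g = 4.9134, Σln s·ln g = 7.4738).
Slope k = (n·Σln s·ln g − Σln s·Σln g)/(n·Σ(ln s)² − (Σln s)²) = (6·7.4738 − 7.1389·4.9134)/16.6845 = 0.58536; ln C = (Σln g − k·Σln s)/n = 0.12244.

k = 0.5854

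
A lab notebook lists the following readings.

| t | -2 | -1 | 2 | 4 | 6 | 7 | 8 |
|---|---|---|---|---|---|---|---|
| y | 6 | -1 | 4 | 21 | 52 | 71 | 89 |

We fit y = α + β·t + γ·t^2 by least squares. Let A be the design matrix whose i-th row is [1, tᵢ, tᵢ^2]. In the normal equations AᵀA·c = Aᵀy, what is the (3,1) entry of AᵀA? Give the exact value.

Row 3 ↔ basis t^2, column 1 ↔ basis 1, so (AᵀA)_{3,1} = Σᵢ t^2 = (4)·(1) + (1)·(1) + (4)·(1) + (16)·(1) + (36)·(1) + (49)·(1) + (64)·(1) = 174.

174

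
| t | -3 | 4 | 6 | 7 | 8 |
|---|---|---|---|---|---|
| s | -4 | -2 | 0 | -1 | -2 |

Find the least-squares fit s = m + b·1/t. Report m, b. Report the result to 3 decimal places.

Compute the Gram sums: Σ1 = 5, Σ1/t = 59/168, Σ1/t·1/t = 6701/28224.
And Σs = -9, Σ1/t·s = 37/84.
AᵀA·[m, b]ᵀ = Aᵀs becomes [[5, 59/168]; [59/168, 6701/28224]]·[m, b]ᵀ = [-9, 37/84]ᵀ.
Δ = 5·(6701/28224) − (59/168)² = 417/392.
m = ((-9)·(6701/28224) − (59/168)·(37/84))/(417/392) = -64675/30024; b = (5·(37/84) − (59/168)·(-9))/(417/392) = 6307/1251.

m = -2.154, b = 5.042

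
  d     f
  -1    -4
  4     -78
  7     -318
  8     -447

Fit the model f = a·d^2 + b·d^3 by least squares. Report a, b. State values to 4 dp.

Sums needed: Σd^2·d^2 = 6754, Σd^2·d^3 = 50598, Σd^3·d^3 = 383890.
Moment sums: Σd^2·f = -45442, Σd^3·f = -342926.
Normal equations: [[6754, 50598]; [50598, 383890]]·[a, b]ᵀ = [-45442, -342926]ᵀ.
Eliminating b: 383890·(row 1) − 50598·(row 2) gives 32635456·a = 383890·(-45442) − 50598·(-342926) = -93359632, so a = -5834977/2039716.
Then b = ((-342926) − 50598·(-5834977/2039716))/383890 = -1052993/2039716.

a = -2.8607, b = -0.5162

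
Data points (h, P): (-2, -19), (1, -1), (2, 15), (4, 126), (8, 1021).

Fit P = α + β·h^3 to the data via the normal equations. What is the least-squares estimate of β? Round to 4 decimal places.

β = 1.9987

AᵀA·[α, β]ᵀ = AᵀP reads: 5·α + 577·β = 1142;  577·α + 266369·β = 531087.
Eliminating β: 266369·(row 1) − 577·(row 2) gives 998916·α = 266369·1142 − 577·531087 = -2243801, so α = -2243801/998916.
Then β = (531087 − 577·(-2243801/998916))/266369 = 1996501/998916.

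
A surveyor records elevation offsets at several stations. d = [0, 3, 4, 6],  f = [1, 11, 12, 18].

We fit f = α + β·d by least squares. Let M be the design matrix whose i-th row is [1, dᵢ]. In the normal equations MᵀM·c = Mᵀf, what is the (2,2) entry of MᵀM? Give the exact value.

Row 2 ↔ basis d, column 2 ↔ basis d, so (MᵀM)_{2,2} = Σᵢ (d)·(d) = (0)·(0) + (3)·(3) + (4)·(4) + (6)·(6) = 61.

61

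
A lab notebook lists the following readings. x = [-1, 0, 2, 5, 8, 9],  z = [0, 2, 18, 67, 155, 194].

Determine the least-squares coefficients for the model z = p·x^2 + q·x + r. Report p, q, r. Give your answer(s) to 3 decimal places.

p = 1.999, q = 3.245, r = 1.913

Compute the Gram sums: Σx^2·x^2 = 11299, Σx^2·x = 1373, Σx^2 = 175, Σx·x = 175, Σx = 23, Σ1 = 6.
Moment sums: Σx^2·z = 27381, Σx·z = 3357, Σz = 436.
So MᵀM·[p, q, r]ᵀ = Mᵀz: [[11299, 1373, 175]; [1373, 175, 23]; [175, 23, 6]]·[p, q, r]ᵀ = [27381, 3357, 436]ᵀ.
Inverting the 3×3 Gram matrix, [p, q, r]ᵀ = [44867/22440, 6619/2040, 7153/3740]ᵀ.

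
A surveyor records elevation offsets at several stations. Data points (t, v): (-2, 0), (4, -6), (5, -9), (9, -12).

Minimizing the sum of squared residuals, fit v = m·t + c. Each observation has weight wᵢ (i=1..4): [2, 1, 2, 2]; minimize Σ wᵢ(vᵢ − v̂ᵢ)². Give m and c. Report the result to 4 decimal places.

Entries of AᵀWA: Σwᵢ·t·t = 236, Σwᵢ·t = 28, Σwᵢ·1 = 7.
Right-hand side: Σwᵢ·t·v = -330, Σwᵢ·v = -48.
AᵀWA·[m, c]ᵀ = AᵀWv becomes [[236, 28]; [28, 7]]·[m, c]ᵀ = [-330, -48]ᵀ.
Δ = 236·7 − 28² = 868.
m = ((-330)·7 − 28·(-48))/868 = -69/62; c = (236·(-48) − 28·(-330))/868 = -522/217.

m = -1.1129, c = -2.4055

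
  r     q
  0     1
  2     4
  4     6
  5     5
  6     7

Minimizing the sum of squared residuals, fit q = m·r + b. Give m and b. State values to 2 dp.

m = 0.90, b = 1.55

Entries of XᵀX: Σr·r = 81, Σr = 17, Σ1 = 5.
Moment sums: Σr·q = 99, Σq = 23.
det = 81·5 − 17² = 116.
m = (99·5 − 17·23)/116 = 26/29; b = (81·23 − 17·99)/116 = 45/29.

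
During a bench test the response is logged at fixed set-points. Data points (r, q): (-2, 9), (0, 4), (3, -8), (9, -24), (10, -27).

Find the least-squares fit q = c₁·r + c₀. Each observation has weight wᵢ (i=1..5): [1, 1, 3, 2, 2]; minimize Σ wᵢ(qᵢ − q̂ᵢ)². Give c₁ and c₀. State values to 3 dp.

Normal-equation sums: Σwᵢ·r·r = 393, Σwᵢ·r = 45, Σwᵢ·1 = 9.
For XᵀWq: Σwᵢ·r·q = -1062, Σwᵢ·q = -113.
XᵀWX·[c₁, c₀]ᵀ = XᵀWq becomes [[393, 45]; [45, 9]]·[c₁, c₀]ᵀ = [-1062, -113]ᵀ.
Δ = 393·9 − 45² = 1512.
c₁ = ((-1062)·9 − 45·(-113))/1512 = -71/24; c₀ = (393·(-113) − 45·(-1062))/1512 = 161/72.

c₁ = -2.958, c₀ = 2.236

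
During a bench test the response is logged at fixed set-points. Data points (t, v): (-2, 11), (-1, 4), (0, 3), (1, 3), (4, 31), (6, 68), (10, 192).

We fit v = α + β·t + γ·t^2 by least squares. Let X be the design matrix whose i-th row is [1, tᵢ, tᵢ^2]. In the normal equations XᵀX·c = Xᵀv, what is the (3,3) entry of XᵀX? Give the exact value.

11570

Row 3 ↔ basis t^2, column 3 ↔ basis t^2, so (XᵀX)_{3,3} = Σᵢ (t^2)·(t^2) = (4)·(4) + (1)·(1) + (0)·(0) + (1)·(1) + (16)·(16) + (36)·(36) + (100)·(100) = 11570.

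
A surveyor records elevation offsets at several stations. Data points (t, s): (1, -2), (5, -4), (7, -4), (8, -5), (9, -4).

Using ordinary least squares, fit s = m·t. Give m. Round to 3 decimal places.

m = -0.573

Sums needed: Σt·t = 220.
Right-hand side: Σt·s = -126.
So MᵀM·[m]ᵀ = Mᵀs: [[220]]·[m]ᵀ = [-126]ᵀ.
Hence m = -126 / 220 ≈ -0.572727.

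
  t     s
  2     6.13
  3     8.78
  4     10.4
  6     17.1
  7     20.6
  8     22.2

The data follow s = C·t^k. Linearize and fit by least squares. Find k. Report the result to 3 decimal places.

Linearized form: ln s = k·ln t + ln C. From the 6 transformed points,
AᵀA = [[14.9303, 8.9952]; [8.9952, 6]], rhs = [24.3103, 15.2919]ᵀ  (here Σln t = 8.9952, Σ(ln t)² = 14.9303, Σln s = 15.2919, Σln t·ln s = 24.3103).
Solving (det = 8.6686): k = 0.95844, ln C = 1.11177.

k = 0.958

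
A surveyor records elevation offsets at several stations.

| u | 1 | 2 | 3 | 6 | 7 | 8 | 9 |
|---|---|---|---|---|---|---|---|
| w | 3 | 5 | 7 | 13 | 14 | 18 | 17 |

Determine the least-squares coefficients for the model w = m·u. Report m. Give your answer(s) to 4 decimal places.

m = 2.0779

Sums needed: Σu·u = 244.
And Σu·w = 507.
XᵀX·[m]ᵀ = Xᵀw becomes [[244]]·[m]ᵀ = [507]ᵀ.
Hence m = 507 / 244 ≈ 2.07787.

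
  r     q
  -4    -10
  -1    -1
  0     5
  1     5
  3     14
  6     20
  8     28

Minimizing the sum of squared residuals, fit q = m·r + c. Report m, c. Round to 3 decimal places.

Setting ∂/∂m … = 0 gives: 127·m + 13·c = 432;  13·m + 7·c = 61.
Δ = 127·7 − 13² = 720.
m = (432·7 − 13·61)/720 = 2231/720; c = (127·61 − 13·432)/720 = 2131/720.

m = 3.099, c = 2.960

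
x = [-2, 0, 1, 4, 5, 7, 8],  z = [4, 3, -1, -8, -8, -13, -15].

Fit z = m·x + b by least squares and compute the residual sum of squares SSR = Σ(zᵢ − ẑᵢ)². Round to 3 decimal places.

The normal system AᵀA·[m, b]ᵀ = Aᵀz is [[159, 23]; [23, 7]]·[m, b]ᵀ = [-292, -38]ᵀ.
Eliminating b: 7·(row 1) − 23·(row 2) gives 584·m = 7·(-292) − 23·(-38) = -1170, so m = -585/292.
Then b = ((-38) − 23·(-585/292))/7 = 337/292.
Residuals: -339/292, 539/292, -11/73, -333/292, 63/73, -19/146, -37/292; SSR = 1001/146.

SSR = 6.856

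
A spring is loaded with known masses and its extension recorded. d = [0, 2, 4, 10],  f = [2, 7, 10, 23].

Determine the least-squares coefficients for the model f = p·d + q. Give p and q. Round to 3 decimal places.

Forming AᵀA = [[120, 16]; [16, 4]] and Aᵀf = [284, 42]ᵀ gives AᵀA·[p, q]ᵀ = Aᵀf.
Δ = 120·4 − 16² = 224.
p = (284·4 − 16·42)/224 = 29/14; q = (120·42 − 16·284)/224 = 31/14.

p = 2.071, q = 2.214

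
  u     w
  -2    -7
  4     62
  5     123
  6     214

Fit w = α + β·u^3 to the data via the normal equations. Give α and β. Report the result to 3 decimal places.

α = -0.069, β = 0.988

The normal system XᵀX·[α, β]ᵀ = Xᵀw is [[4, 397]; [397, 66441]]·[α, β]ᵀ = [392, 65623]ᵀ.
det = 4·66441 − 397² = 108155.
α = (392·66441 − 397·65623)/108155 = -7459/108155; β = (4·65623 − 397·392)/108155 = 106868/108155.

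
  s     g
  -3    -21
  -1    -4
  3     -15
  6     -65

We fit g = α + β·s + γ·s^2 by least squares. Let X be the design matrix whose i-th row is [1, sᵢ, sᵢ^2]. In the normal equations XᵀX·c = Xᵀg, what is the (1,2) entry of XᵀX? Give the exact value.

5

Row 1 ↔ basis 1, column 2 ↔ basis s, so (XᵀX)_{1,2} = Σᵢ s = (1)·(-3) + (1)·(-1) + (1)·(3) + (1)·(6) = 5.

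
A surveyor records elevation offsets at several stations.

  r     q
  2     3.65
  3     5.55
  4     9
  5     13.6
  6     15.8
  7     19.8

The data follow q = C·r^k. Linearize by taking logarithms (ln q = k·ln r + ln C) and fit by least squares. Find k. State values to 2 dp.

k = 1.40

Let Y = ln q. Fitting Y = k·ln r + ln C by least squares:
Σln r = 8.5252, Σ(ln r)² = 13.1965, Σln q = 13.5615, Σln r·ln q = 20.7821.
Normal system: [[13.1965, 8.5252]; [8.5252, 6]]·[k, ln C]ᵀ = [20.7821, 13.5615]ᵀ.
Slope k = (n·Σln r·ln q − Σln r·Σln q)/(n·Σ(ln r)² − (Σln r)²) = (6·20.7821 − 8.5252·13.5615)/6.5005 = 1.39662; ln C = (Σln q − k·Σln r)/n = 0.27585.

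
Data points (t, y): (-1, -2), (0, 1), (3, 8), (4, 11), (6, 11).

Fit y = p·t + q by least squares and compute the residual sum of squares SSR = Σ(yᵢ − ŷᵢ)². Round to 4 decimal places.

SSR = 10.0000

With design matrix X, XᵀX = [[62, 12]; [12, 5]] and Xᵀy = [136, 29]ᵀ.
det = 62·5 − 12² = 166.
p = (136·5 − 12·29)/166 = 2; q = (62·29 − 12·136)/166 = 1.
Residuals: -1, 0, 1, 2, -2; SSR = 10.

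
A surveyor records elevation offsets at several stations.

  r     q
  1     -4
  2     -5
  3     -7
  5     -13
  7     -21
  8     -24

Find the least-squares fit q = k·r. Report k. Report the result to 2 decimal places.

Setting ∂/∂k … = 0 gives: 152·k = -439.
k = (-439)/152 = -2.88816.

k = -2.89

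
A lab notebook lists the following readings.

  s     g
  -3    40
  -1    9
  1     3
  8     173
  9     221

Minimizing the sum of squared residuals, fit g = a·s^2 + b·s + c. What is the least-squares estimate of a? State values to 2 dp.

The normal system MᵀM·[a, b, c]ᵀ = Mᵀg is [[10740, 1214, 156]; [1214, 156, 14]; [156, 14, 5]]·[a, b, c]ᵀ = [29345, 3247, 446]ᵀ.
Row-reducing yields a = 622999/204758, b = -642529/204758, c = 312963/102379.

a = 3.04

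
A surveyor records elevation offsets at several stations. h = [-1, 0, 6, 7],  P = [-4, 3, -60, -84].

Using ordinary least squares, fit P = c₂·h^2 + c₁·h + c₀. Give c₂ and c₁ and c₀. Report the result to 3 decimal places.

c₂ = -2.214, c₁ = 3.106, c₀ = 2.040

The normal equations are: 3698·c₂ + 558·c₁ + 86·c₀ = -6280;  558·c₂ + 86·c₁ + 12·c₀ = -944;  86·c₂ + 12·c₁ + 4·c₀ = -145.
Inverting the 3×3 Gram matrix, [c₂, c₁, c₀]ᵀ = [-31/14, 1087/350, 51/25]ᵀ.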